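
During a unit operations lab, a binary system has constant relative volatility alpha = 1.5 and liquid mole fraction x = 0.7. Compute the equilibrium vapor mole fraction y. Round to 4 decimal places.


y = alpha*x / (1 + (alpha-1)*x)
y = 1.5*0.7 / (1 + (1.5-1)*0.7)
y = 1.05 / (1 + 0.35)
y = 1.05 / 1.35
y = 0.7778


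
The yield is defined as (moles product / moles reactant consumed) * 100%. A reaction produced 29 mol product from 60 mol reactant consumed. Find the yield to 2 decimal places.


Yield = (moles product / moles consumed) * 100%
Yield = (29 / 60) * 100
Yield = 0.4833 * 100
Yield = 48.33%


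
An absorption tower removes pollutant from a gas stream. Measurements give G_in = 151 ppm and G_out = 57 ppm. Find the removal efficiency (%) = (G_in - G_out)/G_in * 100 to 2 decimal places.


Efficiency = (G_in - G_out) / G_in * 100%
Efficiency = (151 - 57) / 151 * 100
Efficiency = 94 / 151 * 100
Efficiency = 62.25%


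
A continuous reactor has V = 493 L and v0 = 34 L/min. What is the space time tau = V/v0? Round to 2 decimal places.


tau = V / v0
tau = 493 / 34
tau = 14.50 min


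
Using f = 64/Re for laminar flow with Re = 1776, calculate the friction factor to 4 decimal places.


f = 64 / Re
f = 64 / 1776
f = 0.0360


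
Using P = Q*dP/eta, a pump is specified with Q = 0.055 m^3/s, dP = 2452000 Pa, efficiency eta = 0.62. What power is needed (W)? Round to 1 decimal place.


P = Q * dP / eta
P = 0.055 * 2452000 / 0.62
P = 134860.0 / 0.62
P = 217516.1 W


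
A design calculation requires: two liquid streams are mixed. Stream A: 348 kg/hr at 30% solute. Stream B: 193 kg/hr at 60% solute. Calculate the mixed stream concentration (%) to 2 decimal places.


Mass balance on solute: F1*x1 + F2*x2 = F3*x3
F3 = F1 + F2 = 348 + 193 = 541 kg/hr
x3 = (F1*x1 + F2*x2)/F3
x3 = (348*0.3 + 193*0.6) / 541
x3 = 40.70%


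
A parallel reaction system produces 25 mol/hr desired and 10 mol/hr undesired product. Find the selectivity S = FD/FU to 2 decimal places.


S = desired product rate / undesired product rate
S = 25 / 10
S = 2.50


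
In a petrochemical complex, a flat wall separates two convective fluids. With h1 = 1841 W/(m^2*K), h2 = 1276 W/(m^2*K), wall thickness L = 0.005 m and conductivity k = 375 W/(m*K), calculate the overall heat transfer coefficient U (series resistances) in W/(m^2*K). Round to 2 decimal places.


1/U = 1/h1 + L/k + 1/h2
1/U = 1/1841 + 0.005/375 + 1/1276
1/U = 0.0005431831 + 1.33333e-05 + 0.0007836991
1/U = 0.0013402155
U = 746.15 W/(m^2*K)


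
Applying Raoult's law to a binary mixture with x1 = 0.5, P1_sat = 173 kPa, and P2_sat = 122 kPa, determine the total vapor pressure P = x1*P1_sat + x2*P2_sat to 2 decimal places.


P = x1*P1_sat + x2*P2_sat
x2 = 1 - x1 = 1 - 0.5 = 0.5
P = 0.5*173 + 0.5*122
P = 86.5 + 61.0
P = 147.50 kPa


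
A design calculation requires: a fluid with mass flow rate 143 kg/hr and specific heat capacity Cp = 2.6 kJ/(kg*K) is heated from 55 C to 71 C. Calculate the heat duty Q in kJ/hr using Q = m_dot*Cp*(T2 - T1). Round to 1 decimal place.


Q = m_dot * Cp * (T2 - T1)
Q = 143 * 2.6 * (71 - 55)
Q = 143 * 2.6 * 16
Q = 5948.8 kJ/hr


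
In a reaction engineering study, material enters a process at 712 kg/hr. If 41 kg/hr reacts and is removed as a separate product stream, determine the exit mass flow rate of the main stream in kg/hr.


Steady-state mass balance on the main outlet: F_out = F_in - F_removed
F_out = 712 - 41
F_out = 671 kg/hr


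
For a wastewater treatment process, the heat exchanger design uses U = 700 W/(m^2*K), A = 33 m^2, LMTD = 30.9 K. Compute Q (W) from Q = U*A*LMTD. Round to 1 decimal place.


Q = U * A * LMTD
Q = 700 * 33 * 30.9
Q = 713790.0 W


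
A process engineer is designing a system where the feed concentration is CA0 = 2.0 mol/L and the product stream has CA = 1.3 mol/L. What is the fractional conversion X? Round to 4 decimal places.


X = (CA0 - CA) / CA0
X = (2.0 - 1.3) / 2.0
X = 0.7 / 2.0
X = 0.3500


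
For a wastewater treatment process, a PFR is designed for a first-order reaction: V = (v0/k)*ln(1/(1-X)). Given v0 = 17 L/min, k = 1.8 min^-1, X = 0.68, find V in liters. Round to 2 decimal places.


V = (v0/k) * ln(1/(1-X))
V = (17/1.8) * ln(1/(1-0.68))
V = 9.444444 * ln(3.125)
V = 9.444444 * 1.139434
V = 10.76 L


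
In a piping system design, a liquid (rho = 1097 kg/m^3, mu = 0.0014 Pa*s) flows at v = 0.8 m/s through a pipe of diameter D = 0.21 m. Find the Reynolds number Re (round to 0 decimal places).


Re = rho * v * D / mu
Re = 1097 * 0.8 * 0.21 / 0.0014
Re = 184.296 / 0.0014
Re = 131640


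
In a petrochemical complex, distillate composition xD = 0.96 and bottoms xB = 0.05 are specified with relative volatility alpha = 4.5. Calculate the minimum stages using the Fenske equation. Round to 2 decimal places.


N_min = ln((xD*(1-xB))/(xB*(1-xD))) / ln(alpha)
Numerator inside ln: 0.912 / 0.002 = 456.0
ln(456.0) = 6.122493
ln(alpha) = ln(4.5) = 1.504077
N_min = 6.122493 / 1.504077 = 4.07


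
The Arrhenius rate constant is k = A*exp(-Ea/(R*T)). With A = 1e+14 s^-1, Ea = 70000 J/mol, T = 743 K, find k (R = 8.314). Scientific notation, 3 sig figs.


k = A * exp(-Ea/(R*T))
k = 1e+14 * exp(-70000 / (8.314 * 743))
k = 1e+14 * exp(-11.331808)
k = 1.20e+09


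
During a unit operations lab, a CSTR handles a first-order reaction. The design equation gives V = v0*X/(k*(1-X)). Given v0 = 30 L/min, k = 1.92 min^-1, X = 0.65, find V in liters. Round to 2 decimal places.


V = v0 * X / (k * (1 - X))
V = 30 * 0.65 / (1.92 * (1 - 0.65))
V = 19.5 / (1.92 * 0.35)
V = 19.5 / 0.672
V = 29.02 L


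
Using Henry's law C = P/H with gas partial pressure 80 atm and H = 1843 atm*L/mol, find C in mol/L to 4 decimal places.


C = P / H
C = 80 / 1843
C = 0.0434 mol/L


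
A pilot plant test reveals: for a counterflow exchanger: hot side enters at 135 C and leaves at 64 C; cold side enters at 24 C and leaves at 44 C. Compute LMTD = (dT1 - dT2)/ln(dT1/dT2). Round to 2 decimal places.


dT1 = Th_in - Tc_out = 135 - 44 = 91
dT2 = Th_out - Tc_in = 64 - 24 = 40
LMTD = (dT1 - dT2) / ln(dT1/dT2)
LMTD = (91 - 40) / ln(91/40)
LMTD = 62.05 K


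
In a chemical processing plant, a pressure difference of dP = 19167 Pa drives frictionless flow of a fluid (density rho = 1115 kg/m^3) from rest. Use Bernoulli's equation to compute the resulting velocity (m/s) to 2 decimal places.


v = sqrt(2*dP/rho)
v = sqrt(2*19167/1115)
v = sqrt(34.380269)
v = 5.86 m/s


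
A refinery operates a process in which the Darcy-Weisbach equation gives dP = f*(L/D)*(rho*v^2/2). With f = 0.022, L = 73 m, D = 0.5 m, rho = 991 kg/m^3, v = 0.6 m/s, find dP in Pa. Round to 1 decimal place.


dP = f * (L/D) * (rho*v^2/2)
dP = 0.022 * (73/0.5) * (991*0.6^2/2)
L/D = 146.0
rho*v^2/2 = 991*0.36/2 = 178.38
dP = 0.022 * 146.0 * 178.38
dP = 573.0 Pa


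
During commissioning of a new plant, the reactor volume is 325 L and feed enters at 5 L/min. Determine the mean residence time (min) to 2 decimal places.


tau = V / v0
tau = 325 / 5
tau = 65.00 min


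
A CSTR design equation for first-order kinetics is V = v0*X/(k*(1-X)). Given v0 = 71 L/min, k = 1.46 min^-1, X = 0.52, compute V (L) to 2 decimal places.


V = v0 * X / (k * (1 - X))
V = 71 * 0.52 / (1.46 * (1 - 0.52))
V = 36.92 / (1.46 * 0.48)
V = 36.92 / 0.7008
V = 52.68 L


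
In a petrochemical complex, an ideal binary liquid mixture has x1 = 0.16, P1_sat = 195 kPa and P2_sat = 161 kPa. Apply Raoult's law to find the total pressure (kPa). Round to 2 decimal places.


P = x1*P1_sat + x2*P2_sat
x2 = 1 - x1 = 1 - 0.16 = 0.84
P = 0.16*195 + 0.84*161
P = 31.2 + 135.24
P = 166.44 kPa


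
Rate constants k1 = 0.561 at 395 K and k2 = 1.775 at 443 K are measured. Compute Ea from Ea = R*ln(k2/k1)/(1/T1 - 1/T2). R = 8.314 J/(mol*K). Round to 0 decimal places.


Ea = R * ln(k2/k1) / (1/T1 - 1/T2)
ln(k2/k1) = ln(1.775/0.561) = 1.1518348
1/T1 - 1/T2 = 1/395 - 1/443 = 0.000274309227
Ea = 8.314 * 1.1518348 / 0.000274309227
Ea = 34911 J/mol


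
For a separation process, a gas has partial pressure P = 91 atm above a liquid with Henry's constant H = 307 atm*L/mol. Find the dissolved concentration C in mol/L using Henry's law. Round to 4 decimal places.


C = P / H
C = 91 / 307
C = 0.2964 mol/L


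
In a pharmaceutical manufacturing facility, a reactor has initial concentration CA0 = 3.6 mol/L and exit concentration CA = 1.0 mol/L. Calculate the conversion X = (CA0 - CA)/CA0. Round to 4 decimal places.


X = (CA0 - CA) / CA0
X = (3.6 - 1.0) / 3.6
X = 2.6 / 3.6
X = 0.7222


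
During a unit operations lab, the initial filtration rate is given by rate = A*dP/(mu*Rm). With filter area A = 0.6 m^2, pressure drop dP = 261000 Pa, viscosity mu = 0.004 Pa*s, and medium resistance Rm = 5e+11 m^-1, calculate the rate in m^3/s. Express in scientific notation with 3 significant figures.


rate = A * dP / (mu * Rm)
rate = 0.6 * 261000 / (0.004 * 5e+11)
rate = 156600.0 / 2.000e+09
rate = 7.83e-05 m^3/s


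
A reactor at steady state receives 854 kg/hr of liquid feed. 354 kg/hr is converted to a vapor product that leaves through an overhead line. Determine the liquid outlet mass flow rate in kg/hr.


Steady-state mass balance on the main outlet: F_out = F_in - F_removed
F_out = 854 - 354
F_out = 500 kg/hr


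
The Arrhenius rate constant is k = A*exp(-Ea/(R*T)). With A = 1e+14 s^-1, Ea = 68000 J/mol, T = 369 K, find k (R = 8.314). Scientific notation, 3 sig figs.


k = A * exp(-Ea/(R*T))
k = 1e+14 * exp(-68000 / (8.314 * 369))
k = 1e+14 * exp(-22.165245)
k = 2.36e+04


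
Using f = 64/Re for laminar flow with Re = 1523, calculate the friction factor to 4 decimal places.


f = 64 / Re
f = 64 / 1523
f = 0.0420


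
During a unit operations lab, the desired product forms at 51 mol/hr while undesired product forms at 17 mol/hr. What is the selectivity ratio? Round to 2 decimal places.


S = desired product rate / undesired product rate
S = 51 / 17
S = 3.00


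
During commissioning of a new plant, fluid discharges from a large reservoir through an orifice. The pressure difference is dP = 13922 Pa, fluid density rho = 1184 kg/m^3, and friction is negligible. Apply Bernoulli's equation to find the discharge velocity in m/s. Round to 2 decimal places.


v = sqrt(2*dP/rho)
v = sqrt(2*13922/1184)
v = sqrt(23.516892)
v = 4.85 m/s


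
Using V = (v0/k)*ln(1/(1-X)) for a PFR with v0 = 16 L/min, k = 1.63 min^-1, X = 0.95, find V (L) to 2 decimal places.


V = (v0/k) * ln(1/(1-X))
V = (16/1.63) * ln(1/(1-0.95))
V = 9.815951 * ln(20.0)
V = 9.815951 * 2.995732
V = 29.41 L


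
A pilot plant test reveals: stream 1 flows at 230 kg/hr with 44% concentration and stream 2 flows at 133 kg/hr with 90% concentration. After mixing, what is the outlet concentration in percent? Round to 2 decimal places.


Mass balance on solute: F1*x1 + F2*x2 = F3*x3
F3 = F1 + F2 = 230 + 133 = 363 kg/hr
x3 = (F1*x1 + F2*x2)/F3
x3 = (230*0.44 + 133*0.9) / 363
x3 = 60.85%


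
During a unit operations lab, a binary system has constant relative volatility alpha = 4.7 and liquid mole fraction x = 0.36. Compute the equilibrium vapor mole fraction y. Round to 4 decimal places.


y = alpha*x / (1 + (alpha-1)*x)
y = 4.7*0.36 / (1 + (4.7-1)*0.36)
y = 1.692 / (1 + 1.332)
y = 1.692 / 2.332
y = 0.7256


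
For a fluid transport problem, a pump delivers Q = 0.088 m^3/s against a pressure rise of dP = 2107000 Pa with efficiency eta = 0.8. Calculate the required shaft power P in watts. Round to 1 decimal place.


P = Q * dP / eta
P = 0.088 * 2107000 / 0.8
P = 185416.0 / 0.8
P = 231770.0 W


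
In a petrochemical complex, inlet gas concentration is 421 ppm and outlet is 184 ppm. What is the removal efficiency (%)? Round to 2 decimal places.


Efficiency = (G_in - G_out) / G_in * 100%
Efficiency = (421 - 184) / 421 * 100
Efficiency = 237 / 421 * 100
Efficiency = 56.29%


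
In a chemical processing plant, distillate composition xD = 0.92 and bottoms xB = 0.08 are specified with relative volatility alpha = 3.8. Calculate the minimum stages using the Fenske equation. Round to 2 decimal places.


N_min = ln((xD*(1-xB))/(xB*(1-xD))) / ln(alpha)
Numerator inside ln: 0.8464 / 0.0064 = 132.25
ln(132.25) = 4.884694
ln(alpha) = ln(3.8) = 1.335001
N_min = 4.884694 / 1.335001 = 3.66


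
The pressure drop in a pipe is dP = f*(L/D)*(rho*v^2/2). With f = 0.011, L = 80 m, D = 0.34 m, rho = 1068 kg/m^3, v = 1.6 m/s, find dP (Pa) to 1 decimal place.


dP = f * (L/D) * (rho*v^2/2)
dP = 0.011 * (80/0.34) * (1068*1.6^2/2)
L/D = 235.29411765
rho*v^2/2 = 1068*2.56/2 = 1367.04
dP = 0.011 * 235.29411765 * 1367.04
dP = 3538.2 Pa


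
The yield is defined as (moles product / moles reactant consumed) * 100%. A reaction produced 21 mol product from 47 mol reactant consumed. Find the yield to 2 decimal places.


Yield = (moles product / moles consumed) * 100%
Yield = (21 / 47) * 100
Yield = 0.4468 * 100
Yield = 44.68%


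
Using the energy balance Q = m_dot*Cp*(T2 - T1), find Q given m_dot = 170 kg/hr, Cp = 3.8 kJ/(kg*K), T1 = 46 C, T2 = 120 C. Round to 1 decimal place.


Q = m_dot * Cp * (T2 - T1)
Q = 170 * 3.8 * (120 - 46)
Q = 170 * 3.8 * 74
Q = 47804.0 kJ/hr


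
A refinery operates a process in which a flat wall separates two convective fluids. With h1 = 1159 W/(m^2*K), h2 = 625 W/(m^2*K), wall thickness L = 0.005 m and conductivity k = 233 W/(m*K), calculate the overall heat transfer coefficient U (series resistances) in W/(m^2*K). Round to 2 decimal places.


1/U = 1/h1 + L/k + 1/h2
1/U = 1/1159 + 0.005/233 + 1/625
1/U = 0.0008628128 + 2.14592e-05 + 0.0016
1/U = 0.002484272
U = 402.53 W/(m^2*K)


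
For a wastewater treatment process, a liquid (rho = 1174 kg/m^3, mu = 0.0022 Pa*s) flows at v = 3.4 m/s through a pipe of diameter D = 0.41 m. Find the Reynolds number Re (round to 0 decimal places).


Re = rho * v * D / mu
Re = 1174 * 3.4 * 0.41 / 0.0022
Re = 1636.556 / 0.0022
Re = 743889


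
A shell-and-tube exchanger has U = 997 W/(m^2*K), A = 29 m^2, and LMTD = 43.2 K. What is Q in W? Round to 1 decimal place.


Q = U * A * LMTD
Q = 997 * 29 * 43.2
Q = 1249041.6 W


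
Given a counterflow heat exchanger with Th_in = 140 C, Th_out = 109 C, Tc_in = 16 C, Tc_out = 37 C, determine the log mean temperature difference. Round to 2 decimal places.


dT1 = Th_in - Tc_out = 140 - 37 = 103
dT2 = Th_out - Tc_in = 109 - 16 = 93
LMTD = (dT1 - dT2) / ln(dT1/dT2)
LMTD = (103 - 93) / ln(103/93)
LMTD = 97.91 K


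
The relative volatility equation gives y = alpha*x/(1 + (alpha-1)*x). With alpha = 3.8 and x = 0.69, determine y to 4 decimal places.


y = alpha*x / (1 + (alpha-1)*x)
y = 3.8*0.69 / (1 + (3.8-1)*0.69)
y = 2.622 / (1 + 1.932)
y = 2.622 / 2.932
y = 0.8943


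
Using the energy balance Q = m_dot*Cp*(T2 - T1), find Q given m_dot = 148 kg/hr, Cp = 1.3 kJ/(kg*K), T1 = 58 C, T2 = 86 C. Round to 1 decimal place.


Q = m_dot * Cp * (T2 - T1)
Q = 148 * 1.3 * (86 - 58)
Q = 148 * 1.3 * 28
Q = 5387.2 kJ/hr


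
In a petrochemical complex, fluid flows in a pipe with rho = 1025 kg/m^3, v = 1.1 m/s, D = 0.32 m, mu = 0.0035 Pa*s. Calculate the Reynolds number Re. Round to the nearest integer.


Re = rho * v * D / mu
Re = 1025 * 1.1 * 0.32 / 0.0035
Re = 360.8 / 0.0035
Re = 103086


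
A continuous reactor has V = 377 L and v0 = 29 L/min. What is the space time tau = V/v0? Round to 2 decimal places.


tau = V / v0
tau = 377 / 29
tau = 13.00 min


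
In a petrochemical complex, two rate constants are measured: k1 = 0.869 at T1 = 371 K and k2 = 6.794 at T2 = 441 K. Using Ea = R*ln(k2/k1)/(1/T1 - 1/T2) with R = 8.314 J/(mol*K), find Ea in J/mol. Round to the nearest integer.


Ea = R * ln(k2/k1) / (1/T1 - 1/T2)
ln(k2/k1) = ln(6.794/0.869) = 2.056452
1/T1 - 1/T2 = 1/371 - 1/441 = 0.000427844094
Ea = 8.314 * 2.056452 / 0.000427844094
Ea = 39962 J/mol


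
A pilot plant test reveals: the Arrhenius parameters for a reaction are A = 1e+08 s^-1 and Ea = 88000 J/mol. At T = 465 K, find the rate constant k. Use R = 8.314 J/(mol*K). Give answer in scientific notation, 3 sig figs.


k = A * exp(-Ea/(R*T))
k = 1e+08 * exp(-88000 / (8.314 * 465))
k = 1e+08 * exp(-22.762486)
k = 1.30e-02


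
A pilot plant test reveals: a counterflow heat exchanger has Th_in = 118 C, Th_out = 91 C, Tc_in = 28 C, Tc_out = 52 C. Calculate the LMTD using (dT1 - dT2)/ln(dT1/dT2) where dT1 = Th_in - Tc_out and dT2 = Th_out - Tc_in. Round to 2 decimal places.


dT1 = Th_in - Tc_out = 118 - 52 = 66
dT2 = Th_out - Tc_in = 91 - 28 = 63
LMTD = (dT1 - dT2) / ln(dT1/dT2)
LMTD = (66 - 63) / ln(66/63)
LMTD = 64.49 K


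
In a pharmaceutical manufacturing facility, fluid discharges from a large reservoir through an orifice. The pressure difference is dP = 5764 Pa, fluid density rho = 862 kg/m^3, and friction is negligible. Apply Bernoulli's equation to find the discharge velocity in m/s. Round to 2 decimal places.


v = sqrt(2*dP/rho)
v = sqrt(2*5764/862)
v = sqrt(13.37355)
v = 3.66 m/s


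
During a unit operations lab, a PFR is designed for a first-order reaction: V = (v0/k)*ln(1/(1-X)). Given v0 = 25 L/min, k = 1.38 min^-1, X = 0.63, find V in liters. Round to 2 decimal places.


V = (v0/k) * ln(1/(1-X))
V = (25/1.38) * ln(1/(1-0.63))
V = 18.115942 * ln(2.702703)
V = 18.115942 * 0.994252
V = 18.01 L


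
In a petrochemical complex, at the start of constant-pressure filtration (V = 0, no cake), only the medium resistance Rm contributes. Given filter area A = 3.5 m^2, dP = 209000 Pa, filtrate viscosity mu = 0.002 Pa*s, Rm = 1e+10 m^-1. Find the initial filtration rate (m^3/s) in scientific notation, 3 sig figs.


rate = A * dP / (mu * Rm)
rate = 3.5 * 209000 / (0.002 * 1e+10)
rate = 731500.0 / 2.000e+07
rate = 3.66e-02 m^3/s


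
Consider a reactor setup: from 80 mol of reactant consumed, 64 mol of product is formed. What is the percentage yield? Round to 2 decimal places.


Yield = (moles product / moles consumed) * 100%
Yield = (64 / 80) * 100
Yield = 0.8 * 100
Yield = 80.00%


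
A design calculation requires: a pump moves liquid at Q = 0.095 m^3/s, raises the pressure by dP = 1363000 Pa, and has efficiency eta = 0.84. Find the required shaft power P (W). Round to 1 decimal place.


P = Q * dP / eta
P = 0.095 * 1363000 / 0.84
P = 129485.0 / 0.84
P = 154148.8 W


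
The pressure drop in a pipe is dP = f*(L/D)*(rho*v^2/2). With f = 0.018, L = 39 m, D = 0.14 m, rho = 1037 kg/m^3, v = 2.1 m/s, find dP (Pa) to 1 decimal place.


dP = f * (L/D) * (rho*v^2/2)
dP = 0.018 * (39/0.14) * (1037*2.1^2/2)
L/D = 278.57142857
rho*v^2/2 = 1037*4.41/2 = 2286.585
dP = 0.018 * 278.57142857 * 2286.585
dP = 11465.6 Pa


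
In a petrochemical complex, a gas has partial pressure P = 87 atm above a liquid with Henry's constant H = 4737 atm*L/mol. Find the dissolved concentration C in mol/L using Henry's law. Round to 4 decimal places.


C = P / H
C = 87 / 4737
C = 0.0184 mol/L


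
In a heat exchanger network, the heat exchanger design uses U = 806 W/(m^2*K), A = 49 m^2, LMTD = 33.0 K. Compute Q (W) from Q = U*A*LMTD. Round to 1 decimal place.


Q = U * A * LMTD
Q = 806 * 49 * 33.0
Q = 1303302.0 W


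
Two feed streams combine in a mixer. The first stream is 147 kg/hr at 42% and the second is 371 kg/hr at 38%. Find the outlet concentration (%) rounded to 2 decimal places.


Mass balance on solute: F1*x1 + F2*x2 = F3*x3
F3 = F1 + F2 = 147 + 371 = 518 kg/hr
x3 = (F1*x1 + F2*x2)/F3
x3 = (147*0.42 + 371*0.38) / 518
x3 = 39.14%


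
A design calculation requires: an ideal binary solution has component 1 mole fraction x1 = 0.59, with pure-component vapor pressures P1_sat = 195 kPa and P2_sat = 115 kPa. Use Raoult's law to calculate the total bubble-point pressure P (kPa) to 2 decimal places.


P = x1*P1_sat + x2*P2_sat
x2 = 1 - x1 = 1 - 0.59 = 0.41
P = 0.59*195 + 0.41*115
P = 115.05 + 47.15
P = 162.20 kPa


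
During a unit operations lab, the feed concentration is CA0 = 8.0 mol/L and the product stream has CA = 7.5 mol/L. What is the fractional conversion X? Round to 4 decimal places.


X = (CA0 - CA) / CA0
X = (8.0 - 7.5) / 8.0
X = 0.5 / 8.0
X = 0.0625


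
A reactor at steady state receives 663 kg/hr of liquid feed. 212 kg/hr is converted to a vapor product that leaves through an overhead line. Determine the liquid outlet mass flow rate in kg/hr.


Steady-state mass balance on the main outlet: F_out = F_in - F_removed
F_out = 663 - 212
F_out = 451 kg/hr


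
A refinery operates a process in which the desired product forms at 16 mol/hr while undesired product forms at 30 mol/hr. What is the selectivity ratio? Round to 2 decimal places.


S = desired product rate / undesired product rate
S = 16 / 30
S = 0.53


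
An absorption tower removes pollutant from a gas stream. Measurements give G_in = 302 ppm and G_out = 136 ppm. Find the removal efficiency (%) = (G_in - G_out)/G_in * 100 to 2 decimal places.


Efficiency = (G_in - G_out) / G_in * 100%
Efficiency = (302 - 136) / 302 * 100
Efficiency = 166 / 302 * 100
Efficiency = 54.97%


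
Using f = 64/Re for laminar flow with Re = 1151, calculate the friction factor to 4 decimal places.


f = 64 / Re
f = 64 / 1151
f = 0.0556


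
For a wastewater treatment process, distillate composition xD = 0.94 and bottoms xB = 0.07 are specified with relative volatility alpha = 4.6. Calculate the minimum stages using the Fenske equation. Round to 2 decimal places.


N_min = ln((xD*(1-xB))/(xB*(1-xD))) / ln(alpha)
Numerator inside ln: 0.8742 / 0.0042 = 208.142857
ln(208.142857) = 5.338225
ln(alpha) = ln(4.6) = 1.526056
N_min = 5.338225 / 1.526056 = 3.50


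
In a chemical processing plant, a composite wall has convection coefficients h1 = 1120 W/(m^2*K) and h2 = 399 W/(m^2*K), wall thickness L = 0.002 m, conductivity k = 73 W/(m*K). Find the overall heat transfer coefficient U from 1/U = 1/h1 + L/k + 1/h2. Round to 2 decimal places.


1/U = 1/h1 + L/k + 1/h2
1/U = 1/1120 + 0.002/73 + 1/399
1/U = 0.0008928571 + 2.73973e-05 + 0.0025062657
1/U = 0.0034265201
U = 291.84 W/(m^2*K)


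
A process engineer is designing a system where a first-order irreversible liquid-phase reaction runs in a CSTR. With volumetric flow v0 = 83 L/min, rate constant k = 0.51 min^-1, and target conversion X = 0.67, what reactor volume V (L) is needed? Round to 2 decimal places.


V = v0 * X / (k * (1 - X))
V = 83 * 0.67 / (0.51 * (1 - 0.67))
V = 55.61 / (0.51 * 0.33)
V = 55.61 / 0.1683
V = 330.42 L


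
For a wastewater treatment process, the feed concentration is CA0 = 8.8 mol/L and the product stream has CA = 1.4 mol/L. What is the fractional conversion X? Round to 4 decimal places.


X = (CA0 - CA) / CA0
X = (8.8 - 1.4) / 8.8
X = 7.4 / 8.8
X = 0.8409


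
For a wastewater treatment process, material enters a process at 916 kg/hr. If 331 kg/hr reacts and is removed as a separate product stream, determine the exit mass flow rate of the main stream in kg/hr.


Steady-state mass balance on the main outlet: F_out = F_in - F_removed
F_out = 916 - 331
F_out = 585 kg/hr


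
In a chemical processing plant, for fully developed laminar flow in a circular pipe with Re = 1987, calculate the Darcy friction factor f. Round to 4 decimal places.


f = 64 / Re
f = 64 / 1987
f = 0.0322


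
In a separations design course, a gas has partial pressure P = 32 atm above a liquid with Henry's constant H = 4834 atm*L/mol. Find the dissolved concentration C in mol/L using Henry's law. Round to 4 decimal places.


C = P / H
C = 32 / 4834
C = 0.0066 mol/L


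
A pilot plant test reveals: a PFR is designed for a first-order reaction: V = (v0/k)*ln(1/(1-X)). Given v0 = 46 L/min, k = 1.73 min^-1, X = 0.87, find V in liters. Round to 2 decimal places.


V = (v0/k) * ln(1/(1-X))
V = (46/1.73) * ln(1/(1-0.87))
V = 26.589595 * ln(7.692308)
V = 26.589595 * 2.040221
V = 54.25 L


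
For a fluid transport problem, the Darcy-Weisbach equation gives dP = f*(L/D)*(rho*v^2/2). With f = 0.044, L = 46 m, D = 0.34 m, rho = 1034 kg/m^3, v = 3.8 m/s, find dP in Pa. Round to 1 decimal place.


dP = f * (L/D) * (rho*v^2/2)
dP = 0.044 * (46/0.34) * (1034*3.8^2/2)
L/D = 135.29411765
rho*v^2/2 = 1034*14.44/2 = 7465.48
dP = 0.044 * 135.29411765 * 7465.48
dP = 44441.6 Pa


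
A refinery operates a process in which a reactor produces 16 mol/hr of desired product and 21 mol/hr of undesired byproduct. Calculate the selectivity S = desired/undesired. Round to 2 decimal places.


S = desired product rate / undesired product rate
S = 16 / 21
S = 0.76


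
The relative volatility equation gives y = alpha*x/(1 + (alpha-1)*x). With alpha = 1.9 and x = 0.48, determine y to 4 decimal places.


y = alpha*x / (1 + (alpha-1)*x)
y = 1.9*0.48 / (1 + (1.9-1)*0.48)
y = 0.912 / (1 + 0.432)
y = 0.912 / 1.432
y = 0.6369


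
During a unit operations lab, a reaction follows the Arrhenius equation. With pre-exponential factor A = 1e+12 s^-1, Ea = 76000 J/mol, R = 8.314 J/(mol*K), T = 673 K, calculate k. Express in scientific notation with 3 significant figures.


k = A * exp(-Ea/(R*T))
k = 1e+12 * exp(-76000 / (8.314 * 673))
k = 1e+12 * exp(-13.582775)
k = 1.26e+06


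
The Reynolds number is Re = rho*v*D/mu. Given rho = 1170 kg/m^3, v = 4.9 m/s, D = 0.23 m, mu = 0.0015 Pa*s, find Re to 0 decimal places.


Re = rho * v * D / mu
Re = 1170 * 4.9 * 0.23 / 0.0015
Re = 1318.59 / 0.0015
Re = 879060


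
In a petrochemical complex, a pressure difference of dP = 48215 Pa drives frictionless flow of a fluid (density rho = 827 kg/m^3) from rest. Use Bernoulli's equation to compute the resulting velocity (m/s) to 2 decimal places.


v = sqrt(2*dP/rho)
v = sqrt(2*48215/827)
v = sqrt(116.602177)
v = 10.80 m/s


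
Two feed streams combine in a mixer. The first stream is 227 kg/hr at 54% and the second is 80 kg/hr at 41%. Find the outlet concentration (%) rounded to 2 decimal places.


Mass balance on solute: F1*x1 + F2*x2 = F3*x3
F3 = F1 + F2 = 227 + 80 = 307 kg/hr
x3 = (F1*x1 + F2*x2)/F3
x3 = (227*0.54 + 80*0.41) / 307
x3 = 50.61%


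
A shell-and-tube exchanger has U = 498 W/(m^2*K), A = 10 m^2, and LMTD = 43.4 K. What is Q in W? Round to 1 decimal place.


Q = U * A * LMTD
Q = 498 * 10 * 43.4
Q = 216132.0 W


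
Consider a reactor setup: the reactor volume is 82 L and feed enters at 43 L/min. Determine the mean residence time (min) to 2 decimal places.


tau = V / v0
tau = 82 / 43
tau = 1.91 min


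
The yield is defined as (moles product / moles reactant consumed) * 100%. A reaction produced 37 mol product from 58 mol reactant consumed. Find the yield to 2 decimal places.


Yield = (moles product / moles consumed) * 100%
Yield = (37 / 58) * 100
Yield = 0.6379 * 100
Yield = 63.79%


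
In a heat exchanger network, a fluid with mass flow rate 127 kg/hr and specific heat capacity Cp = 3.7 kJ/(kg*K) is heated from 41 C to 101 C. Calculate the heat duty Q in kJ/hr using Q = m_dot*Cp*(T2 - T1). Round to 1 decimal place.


Q = m_dot * Cp * (T2 - T1)
Q = 127 * 3.7 * (101 - 41)
Q = 127 * 3.7 * 60
Q = 28194.0 kJ/hr


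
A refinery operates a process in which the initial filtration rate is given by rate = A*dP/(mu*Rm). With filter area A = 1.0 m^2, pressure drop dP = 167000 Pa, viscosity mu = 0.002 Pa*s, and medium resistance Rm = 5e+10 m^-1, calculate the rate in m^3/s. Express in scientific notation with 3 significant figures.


rate = A * dP / (mu * Rm)
rate = 1.0 * 167000 / (0.002 * 5e+10)
rate = 167000.0 / 1.000e+08
rate = 1.67e-03 m^3/s


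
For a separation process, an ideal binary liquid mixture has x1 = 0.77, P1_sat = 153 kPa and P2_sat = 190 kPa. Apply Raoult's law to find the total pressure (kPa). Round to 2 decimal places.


P = x1*P1_sat + x2*P2_sat
x2 = 1 - x1 = 1 - 0.77 = 0.23
P = 0.77*153 + 0.23*190
P = 117.81 + 43.7
P = 161.51 kPa


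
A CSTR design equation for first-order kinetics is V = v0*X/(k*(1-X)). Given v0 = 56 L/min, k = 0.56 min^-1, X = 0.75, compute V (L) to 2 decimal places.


V = v0 * X / (k * (1 - X))
V = 56 * 0.75 / (0.56 * (1 - 0.75))
V = 42.0 / (0.56 * 0.25)
V = 42.0 / 0.14
V = 300.00 L


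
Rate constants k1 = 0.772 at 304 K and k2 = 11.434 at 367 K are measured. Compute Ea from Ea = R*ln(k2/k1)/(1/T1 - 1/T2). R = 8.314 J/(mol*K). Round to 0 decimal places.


Ea = R * ln(k2/k1) / (1/T1 - 1/T2)
ln(k2/k1) = ln(11.434/0.772) = 2.6953621
1/T1 - 1/T2 = 1/304 - 1/367 = 0.000564678044
Ea = 8.314 * 2.6953621 / 0.000564678044
Ea = 39685 J/mol


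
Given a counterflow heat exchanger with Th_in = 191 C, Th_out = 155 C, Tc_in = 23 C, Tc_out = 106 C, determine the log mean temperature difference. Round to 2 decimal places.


dT1 = Th_in - Tc_out = 191 - 106 = 85
dT2 = Th_out - Tc_in = 155 - 23 = 132
LMTD = (dT1 - dT2) / ln(dT1/dT2)
LMTD = (85 - 132) / ln(85/132)
LMTD = 106.78 K


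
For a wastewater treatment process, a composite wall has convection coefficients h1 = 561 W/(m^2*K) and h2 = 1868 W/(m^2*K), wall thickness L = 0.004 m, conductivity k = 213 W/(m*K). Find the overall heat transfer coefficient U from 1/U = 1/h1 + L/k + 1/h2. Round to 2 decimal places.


1/U = 1/h1 + L/k + 1/h2
1/U = 1/561 + 0.004/213 + 1/1868
1/U = 0.0017825312 + 1.87793e-05 + 0.0005353319
1/U = 0.0023366424
U = 427.96 W/(m^2*K)


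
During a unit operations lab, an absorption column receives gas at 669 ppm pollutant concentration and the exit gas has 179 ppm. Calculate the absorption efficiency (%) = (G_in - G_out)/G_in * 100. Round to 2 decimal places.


Efficiency = (G_in - G_out) / G_in * 100%
Efficiency = (669 - 179) / 669 * 100
Efficiency = 490 / 669 * 100
Efficiency = 73.24%


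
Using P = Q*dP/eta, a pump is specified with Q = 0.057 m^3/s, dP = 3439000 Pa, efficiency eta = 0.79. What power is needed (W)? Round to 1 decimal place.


P = Q * dP / eta
P = 0.057 * 3439000 / 0.79
P = 196023.0 / 0.79
P = 248130.4 W


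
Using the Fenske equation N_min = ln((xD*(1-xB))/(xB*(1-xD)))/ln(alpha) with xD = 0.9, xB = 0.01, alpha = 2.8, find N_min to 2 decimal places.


N_min = ln((xD*(1-xB))/(xB*(1-xD))) / ln(alpha)
Numerator inside ln: 0.891 / 0.001 = 891.0
ln(891.0) = 6.792344
ln(alpha) = ln(2.8) = 1.029619
N_min = 6.792344 / 1.029619 = 6.60


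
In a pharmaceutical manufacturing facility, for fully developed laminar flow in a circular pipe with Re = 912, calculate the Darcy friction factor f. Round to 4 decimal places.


f = 64 / Re
f = 64 / 912
f = 0.0702


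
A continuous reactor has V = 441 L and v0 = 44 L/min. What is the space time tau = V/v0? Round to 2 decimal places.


tau = V / v0
tau = 441 / 44
tau = 10.02 min


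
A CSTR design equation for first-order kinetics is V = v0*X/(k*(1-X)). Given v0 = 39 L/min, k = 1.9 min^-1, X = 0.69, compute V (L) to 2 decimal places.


V = v0 * X / (k * (1 - X))
V = 39 * 0.69 / (1.9 * (1 - 0.69))
V = 26.91 / (1.9 * 0.31)
V = 26.91 / 0.589
V = 45.69 L


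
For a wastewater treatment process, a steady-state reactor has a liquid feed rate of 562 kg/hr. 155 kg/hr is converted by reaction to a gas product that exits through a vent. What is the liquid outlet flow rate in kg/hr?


Steady-state mass balance on the main outlet: F_out = F_in - F_removed
F_out = 562 - 155
F_out = 407 kg/hr


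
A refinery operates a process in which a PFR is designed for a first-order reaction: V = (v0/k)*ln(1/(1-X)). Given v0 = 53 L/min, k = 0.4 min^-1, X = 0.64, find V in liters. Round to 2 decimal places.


V = (v0/k) * ln(1/(1-X))
V = (53/0.4) * ln(1/(1-0.64))
V = 132.5 * ln(2.777778)
V = 132.5 * 1.021651
V = 135.37 L


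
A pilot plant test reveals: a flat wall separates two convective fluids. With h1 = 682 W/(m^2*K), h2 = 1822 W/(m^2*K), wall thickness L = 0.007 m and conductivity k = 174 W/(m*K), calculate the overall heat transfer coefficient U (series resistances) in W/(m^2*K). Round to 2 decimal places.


1/U = 1/h1 + L/k + 1/h2
1/U = 1/682 + 0.007/174 + 1/1822
1/U = 0.0014662757 + 4.02299e-05 + 0.0005488474
1/U = 0.002055353
U = 486.53 W/(m^2*K)


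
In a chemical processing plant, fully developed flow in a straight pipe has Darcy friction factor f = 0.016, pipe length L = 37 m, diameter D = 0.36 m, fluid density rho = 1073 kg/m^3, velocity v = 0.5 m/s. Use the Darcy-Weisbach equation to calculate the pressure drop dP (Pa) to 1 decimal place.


dP = f * (L/D) * (rho*v^2/2)
dP = 0.016 * (37/0.36) * (1073*0.5^2/2)
L/D = 102.77777778
rho*v^2/2 = 1073*0.25/2 = 134.125
dP = 0.016 * 102.77777778 * 134.125
dP = 220.6 Pa


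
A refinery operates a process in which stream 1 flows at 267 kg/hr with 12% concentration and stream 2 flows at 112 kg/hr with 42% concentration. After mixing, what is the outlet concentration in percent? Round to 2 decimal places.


Mass balance on solute: F1*x1 + F2*x2 = F3*x3
F3 = F1 + F2 = 267 + 112 = 379 kg/hr
x3 = (F1*x1 + F2*x2)/F3
x3 = (267*0.12 + 112*0.42) / 379
x3 = 20.87%


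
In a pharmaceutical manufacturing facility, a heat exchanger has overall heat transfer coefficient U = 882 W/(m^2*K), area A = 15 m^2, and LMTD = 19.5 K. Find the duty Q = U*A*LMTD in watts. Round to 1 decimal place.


Q = U * A * LMTD
Q = 882 * 15 * 19.5
Q = 257985.0 W


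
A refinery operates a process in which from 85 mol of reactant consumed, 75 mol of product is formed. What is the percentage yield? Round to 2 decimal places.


Yield = (moles product / moles consumed) * 100%
Yield = (75 / 85) * 100
Yield = 0.8824 * 100
Yield = 88.24%


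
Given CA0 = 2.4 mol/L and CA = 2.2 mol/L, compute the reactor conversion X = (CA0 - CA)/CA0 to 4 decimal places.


X = (CA0 - CA) / CA0
X = (2.4 - 2.2) / 2.4
X = 0.2 / 2.4
X = 0.0833


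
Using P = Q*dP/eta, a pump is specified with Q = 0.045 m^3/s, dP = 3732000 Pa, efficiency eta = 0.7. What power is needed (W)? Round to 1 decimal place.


P = Q * dP / eta
P = 0.045 * 3732000 / 0.7
P = 167940.0 / 0.7
P = 239914.3 W


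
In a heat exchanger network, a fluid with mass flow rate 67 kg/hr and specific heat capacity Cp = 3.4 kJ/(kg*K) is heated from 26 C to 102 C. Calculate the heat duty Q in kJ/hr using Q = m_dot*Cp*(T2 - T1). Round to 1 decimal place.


Q = m_dot * Cp * (T2 - T1)
Q = 67 * 3.4 * (102 - 26)
Q = 67 * 3.4 * 76
Q = 17312.8 kJ/hr


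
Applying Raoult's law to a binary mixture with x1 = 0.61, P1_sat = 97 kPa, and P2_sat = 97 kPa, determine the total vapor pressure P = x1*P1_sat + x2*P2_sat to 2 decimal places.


P = x1*P1_sat + x2*P2_sat
x2 = 1 - x1 = 1 - 0.61 = 0.39
P = 0.61*97 + 0.39*97
P = 59.17 + 37.83
P = 97.00 kPa


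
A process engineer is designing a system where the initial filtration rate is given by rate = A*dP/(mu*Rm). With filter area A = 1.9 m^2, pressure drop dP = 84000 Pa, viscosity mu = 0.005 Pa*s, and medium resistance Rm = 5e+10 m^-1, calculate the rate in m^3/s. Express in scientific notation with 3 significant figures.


rate = A * dP / (mu * Rm)
rate = 1.9 * 84000 / (0.005 * 5e+10)
rate = 159600.0 / 2.500e+08
rate = 6.38e-04 m^3/s


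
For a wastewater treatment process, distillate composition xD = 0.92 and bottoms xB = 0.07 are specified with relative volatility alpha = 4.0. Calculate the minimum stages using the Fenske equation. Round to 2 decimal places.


N_min = ln((xD*(1-xB))/(xB*(1-xD))) / ln(alpha)
Numerator inside ln: 0.8556 / 0.0056 = 152.785714
ln(152.785714) = 5.029036
ln(alpha) = ln(4.0) = 1.386294
N_min = 5.029036 / 1.386294 = 3.63


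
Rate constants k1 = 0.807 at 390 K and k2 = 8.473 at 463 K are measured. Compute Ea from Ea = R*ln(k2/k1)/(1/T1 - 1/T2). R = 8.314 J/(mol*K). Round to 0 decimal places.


Ea = R * ln(k2/k1) / (1/T1 - 1/T2)
ln(k2/k1) = ln(8.473/0.807) = 2.3513162
1/T1 - 1/T2 = 1/390 - 1/463 = 0.00040427535
Ea = 8.314 * 2.3513162 / 0.00040427535
Ea = 48355 J/mol


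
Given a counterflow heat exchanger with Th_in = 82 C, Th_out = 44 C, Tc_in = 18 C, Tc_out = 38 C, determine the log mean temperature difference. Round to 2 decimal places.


dT1 = Th_in - Tc_out = 82 - 38 = 44
dT2 = Th_out - Tc_in = 44 - 18 = 26
LMTD = (dT1 - dT2) / ln(dT1/dT2)
LMTD = (44 - 26) / ln(44/26)
LMTD = 34.21 K


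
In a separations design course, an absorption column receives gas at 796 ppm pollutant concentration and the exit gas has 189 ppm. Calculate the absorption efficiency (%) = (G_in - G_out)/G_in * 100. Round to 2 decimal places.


Efficiency = (G_in - G_out) / G_in * 100%
Efficiency = (796 - 189) / 796 * 100
Efficiency = 607 / 796 * 100
Efficiency = 76.26%


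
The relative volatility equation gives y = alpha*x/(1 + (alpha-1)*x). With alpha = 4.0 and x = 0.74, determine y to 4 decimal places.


y = alpha*x / (1 + (alpha-1)*x)
y = 4.0*0.74 / (1 + (4.0-1)*0.74)
y = 2.96 / (1 + 2.22)
y = 2.96 / 3.22
y = 0.9193


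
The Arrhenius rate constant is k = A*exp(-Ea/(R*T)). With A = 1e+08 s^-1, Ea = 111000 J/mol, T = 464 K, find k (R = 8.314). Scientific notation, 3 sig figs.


k = A * exp(-Ea/(R*T))
k = 1e+08 * exp(-111000 / (8.314 * 464))
k = 1e+08 * exp(-28.773651)
k = 3.19e-05


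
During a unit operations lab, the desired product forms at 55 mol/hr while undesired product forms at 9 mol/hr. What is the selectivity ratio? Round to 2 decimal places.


S = desired product rate / undesired product rate
S = 55 / 9
S = 6.11


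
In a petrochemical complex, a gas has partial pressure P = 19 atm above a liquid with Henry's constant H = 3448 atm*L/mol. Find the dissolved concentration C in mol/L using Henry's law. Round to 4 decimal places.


C = P / H
C = 19 / 3448
C = 0.0055 mol/L


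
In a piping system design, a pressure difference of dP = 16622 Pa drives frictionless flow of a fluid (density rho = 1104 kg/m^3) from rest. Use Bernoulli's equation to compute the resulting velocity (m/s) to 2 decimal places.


v = sqrt(2*dP/rho)
v = sqrt(2*16622/1104)
v = sqrt(30.112319)
v = 5.49 m/s


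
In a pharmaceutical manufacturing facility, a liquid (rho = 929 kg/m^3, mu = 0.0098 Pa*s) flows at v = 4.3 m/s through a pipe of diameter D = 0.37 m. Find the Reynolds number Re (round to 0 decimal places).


Re = rho * v * D / mu
Re = 929 * 4.3 * 0.37 / 0.0098
Re = 1478.039 / 0.0098
Re = 150820


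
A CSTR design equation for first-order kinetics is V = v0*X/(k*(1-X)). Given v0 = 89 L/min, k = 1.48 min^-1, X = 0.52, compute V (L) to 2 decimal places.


V = v0 * X / (k * (1 - X))
V = 89 * 0.52 / (1.48 * (1 - 0.52))
V = 46.28 / (1.48 * 0.48)
V = 46.28 / 0.7104
V = 65.15 L


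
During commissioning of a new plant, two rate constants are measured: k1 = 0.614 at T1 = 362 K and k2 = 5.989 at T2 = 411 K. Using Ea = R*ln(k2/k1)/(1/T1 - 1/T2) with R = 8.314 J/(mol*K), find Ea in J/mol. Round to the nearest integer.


Ea = R * ln(k2/k1) / (1/T1 - 1/T2)
ln(k2/k1) = ln(5.989/0.614) = 2.2776848
1/T1 - 1/T2 = 1/362 - 1/411 = 0.000329340915
Ea = 8.314 * 2.2776848 / 0.000329340915
Ea = 57499 J/mol


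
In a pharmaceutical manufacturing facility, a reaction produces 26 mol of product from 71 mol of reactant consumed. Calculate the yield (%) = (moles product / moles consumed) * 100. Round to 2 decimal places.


Yield = (moles product / moles consumed) * 100%
Yield = (26 / 71) * 100
Yield = 0.3662 * 100
Yield = 36.62%


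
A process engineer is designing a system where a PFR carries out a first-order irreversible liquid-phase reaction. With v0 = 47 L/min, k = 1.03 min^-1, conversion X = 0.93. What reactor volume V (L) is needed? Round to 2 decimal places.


V = (v0/k) * ln(1/(1-X))
V = (47/1.03) * ln(1/(1-0.93))
V = 45.631068 * ln(14.285714)
V = 45.631068 * 2.65926
V = 121.34 L


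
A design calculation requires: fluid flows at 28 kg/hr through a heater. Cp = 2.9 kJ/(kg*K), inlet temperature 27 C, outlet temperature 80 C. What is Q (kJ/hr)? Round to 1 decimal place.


Q = m_dot * Cp * (T2 - T1)
Q = 28 * 2.9 * (80 - 27)
Q = 28 * 2.9 * 53
Q = 4303.6 kJ/hr


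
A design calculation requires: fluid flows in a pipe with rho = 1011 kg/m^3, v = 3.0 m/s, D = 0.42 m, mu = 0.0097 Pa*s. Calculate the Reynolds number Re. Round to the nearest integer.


Re = rho * v * D / mu
Re = 1011 * 3.0 * 0.42 / 0.0097
Re = 1273.86 / 0.0097
Re = 131326
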